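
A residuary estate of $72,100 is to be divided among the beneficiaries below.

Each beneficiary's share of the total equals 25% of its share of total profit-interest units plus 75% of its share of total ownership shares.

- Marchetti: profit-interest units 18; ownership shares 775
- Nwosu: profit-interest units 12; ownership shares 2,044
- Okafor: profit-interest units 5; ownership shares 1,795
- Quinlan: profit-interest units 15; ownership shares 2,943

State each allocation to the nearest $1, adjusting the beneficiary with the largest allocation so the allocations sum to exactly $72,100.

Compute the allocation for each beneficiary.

Profit-interest units total 50; ownership shares total 7,557.
Combined weights (25% profit-interest units + 75% ownership shares): Marchetti 0.1669; Nwosu 0.2629; Okafor 0.2031; Quinlan 0.3671.
Raw shares: Marchetti 12,034.60; Nwosu 18,952.08; Okafor 14,646.83; Quinlan 26,466.48.
Rounded to nearest $1: Marchetti $12,035; Nwosu $18,952; Okafor $14,647; Quinlan $26,466. Sum = $72,100.
Sum already equals the total — no adjustment.

Marchetti: $12,035 · Nwosu: $18,952 · Okafor: $14,647 · Quinlan: $26,466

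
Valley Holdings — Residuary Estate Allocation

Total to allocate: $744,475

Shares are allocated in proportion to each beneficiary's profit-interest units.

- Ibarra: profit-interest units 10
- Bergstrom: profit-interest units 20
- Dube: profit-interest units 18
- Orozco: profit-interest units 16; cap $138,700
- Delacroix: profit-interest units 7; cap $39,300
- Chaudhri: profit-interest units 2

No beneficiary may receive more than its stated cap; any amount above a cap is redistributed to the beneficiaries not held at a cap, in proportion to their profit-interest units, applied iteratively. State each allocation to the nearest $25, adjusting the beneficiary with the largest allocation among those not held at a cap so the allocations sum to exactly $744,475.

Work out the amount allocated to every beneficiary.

Sum of profit-interest units: 73.
Unconstrained shares: Ibarra 101,982.88; Bergstrom 203,965.75; Dube 183,569.18; Orozco 163,172.60; Delacroix 71,388.01; Chaudhri 20,396.58.
Cap binds for Orozco ($138,700), Delacroix ($39,300); remaining pool $566,475 reallocated over remaining profit-interest units 50.
Redistributed shares: Ibarra 113,295.00 → $113,300; Bergstrom 226,590.00 → $226,600; Dube 203,931.00 → $203,925; Chaudhri 22,659.00 → $22,650.

Ibarra: $113,300; Bergstrom: $226,600; Dube: $203,925; Orozco: $138,700; Delacroix: $39,300; Chaudhri: $22,650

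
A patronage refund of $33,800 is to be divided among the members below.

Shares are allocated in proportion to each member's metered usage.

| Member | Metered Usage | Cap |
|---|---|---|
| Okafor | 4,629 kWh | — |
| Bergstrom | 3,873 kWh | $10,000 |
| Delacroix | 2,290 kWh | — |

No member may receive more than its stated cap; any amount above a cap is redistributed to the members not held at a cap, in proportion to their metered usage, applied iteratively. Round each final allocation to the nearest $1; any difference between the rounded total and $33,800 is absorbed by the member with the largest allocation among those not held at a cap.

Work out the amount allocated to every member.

Sum of metered usage: 10,792.
Pro-rata shares before constraints: Okafor 14,497.79; Bergstrom 12,130.04; Delacroix 7,172.16.
Held at cap: Bergstrom ($10,000); balance $23,800 reallocated over remaining metered usage 6,919.
Redistributed shares: Okafor 15,922.85 → $15,923; Delacroix 7,877.15 → $7,877.

Okafor: $15,923 · Bergstrom: $10,000 · Delacroix: $7,877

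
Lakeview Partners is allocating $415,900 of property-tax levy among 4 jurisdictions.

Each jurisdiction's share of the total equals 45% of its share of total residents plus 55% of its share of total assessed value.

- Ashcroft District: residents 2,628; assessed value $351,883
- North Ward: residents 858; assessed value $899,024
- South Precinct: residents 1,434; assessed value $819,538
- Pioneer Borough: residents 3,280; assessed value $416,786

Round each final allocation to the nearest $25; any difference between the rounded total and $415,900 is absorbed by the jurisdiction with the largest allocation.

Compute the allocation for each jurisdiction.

Ashcroft District: $92,350; North Ward: $102,275; South Precinct: $108,100; Pioneer Borough: $113,175

Residents total 8,200; assessed value total 2,487,231.
Composite weights (45% residents + 55% assessed value): Ashcroft District 0.2220; North Ward 0.2459; South Precinct 0.2599; Pioneer Borough 0.2722.
Raw shares: Ashcroft District 92,342.78; North Ward 102,264.00; South Precinct 108,100.35; Pioneer Borough 113,192.86.
Rounded to nearest $25: Ashcroft District $92,350; North Ward $102,275; South Precinct $108,100; Pioneer Borough $113,200. Sum = $415,925.
Difference $415,900 − $415,925 = −$25 applied to largest allocation (Pioneer Borough): Pioneer Borough becomes $113,175.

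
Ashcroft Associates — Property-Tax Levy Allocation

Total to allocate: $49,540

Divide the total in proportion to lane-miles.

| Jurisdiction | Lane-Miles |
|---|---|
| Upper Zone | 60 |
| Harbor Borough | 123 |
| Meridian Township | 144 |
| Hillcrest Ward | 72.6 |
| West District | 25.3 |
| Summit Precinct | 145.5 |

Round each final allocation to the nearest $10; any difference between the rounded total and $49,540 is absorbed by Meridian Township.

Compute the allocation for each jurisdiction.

Combined lane-miles = 570.4.
Raw shares: Upper Zone 60/570.4 × $49,540 = 5,211.08; Harbor Borough 123/570.4 × $49,540 = 10,682.71; Meridian Township 144/570.4 × $49,540 = 12,506.59; Hillcrest Ward 72.6/570.4 × $49,540 = 6,305.41; West District 25.3/570.4 × $49,540 = 2,197.34; Summit Precinct 145.5/570.4 × $49,540 = 12,636.87.
Rounded to nearest $10: Upper Zone $5,210; Harbor Borough $10,680; Meridian Township $12,510; Hillcrest Ward $6,310; West District $2,200; Summit Precinct $12,640. Sum = $49,550.
Difference $49,540 − $49,550 = −$10 applied to Meridian Township: Meridian Township becomes $12,500.

Upper Zone: $5,210 · Harbor Borough: $10,680 · Meridian Township: $12,500 · Hillcrest Ward: $6,310 · West District: $2,200 · Summit Precinct: $12,640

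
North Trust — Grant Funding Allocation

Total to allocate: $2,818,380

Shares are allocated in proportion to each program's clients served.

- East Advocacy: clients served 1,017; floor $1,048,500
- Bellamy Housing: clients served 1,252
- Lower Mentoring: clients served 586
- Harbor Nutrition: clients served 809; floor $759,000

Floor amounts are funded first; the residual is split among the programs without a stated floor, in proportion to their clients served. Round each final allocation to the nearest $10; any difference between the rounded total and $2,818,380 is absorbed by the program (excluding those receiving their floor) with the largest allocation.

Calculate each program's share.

Minimums first: East Advocacy $1,048,500; Harbor Nutrition $759,000. Remaining pool $1,010,880.
Remaining pool split over remaining clients served 1,838: Bellamy Housing 688,586.38 → $688,590; Lower Mentoring 322,293.62 → $322,290.

East Advocacy: $1,048,500 · Bellamy Housing: $688,590 · Lower Mentoring: $322,290 · Harbor Nutrition: $759,000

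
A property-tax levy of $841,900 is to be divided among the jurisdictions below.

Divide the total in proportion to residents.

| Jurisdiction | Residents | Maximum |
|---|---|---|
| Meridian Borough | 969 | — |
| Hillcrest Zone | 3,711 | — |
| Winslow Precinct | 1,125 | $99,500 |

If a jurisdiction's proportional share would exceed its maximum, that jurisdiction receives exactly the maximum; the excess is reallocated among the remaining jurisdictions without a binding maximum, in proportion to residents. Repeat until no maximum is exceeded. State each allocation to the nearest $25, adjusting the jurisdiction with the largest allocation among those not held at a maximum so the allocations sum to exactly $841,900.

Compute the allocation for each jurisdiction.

Combined residents = 5,805.
Unconstrained shares: Meridian Borough 140,534.21; Hillcrest Zone 538,206.87; Winslow Precinct 163,158.91.
Held at cap: Winslow Precinct ($99,500); remaining pool $742,400 reallocated over remaining residents 4,680.
Redistributed shares: Meridian Borough 153,714.87 → $153,725; Hillcrest Zone 588,685.13 → $588,675.

Meridian Borough: $153,725 · Hillcrest Zone: $588,675 · Winslow Precinct: $99,500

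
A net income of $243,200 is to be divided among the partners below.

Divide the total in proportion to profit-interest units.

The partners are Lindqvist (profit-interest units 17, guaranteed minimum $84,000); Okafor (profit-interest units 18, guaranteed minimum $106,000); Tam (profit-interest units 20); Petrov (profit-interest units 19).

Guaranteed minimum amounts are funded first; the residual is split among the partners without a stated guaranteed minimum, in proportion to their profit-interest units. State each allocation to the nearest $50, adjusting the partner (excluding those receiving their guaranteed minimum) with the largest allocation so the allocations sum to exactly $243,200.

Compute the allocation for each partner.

Fund the minimums — Lindqvist $84,000; Okafor $106,000. Balance $53,200.
Balance split over remaining profit-interest units 39: Tam 27,282.05 → $27,300; Petrov 25,917.95 → $25,900.

Lindqvist: $84,000 | Okafor: $106,000 | Tam: $27,300 | Petrov: $25,900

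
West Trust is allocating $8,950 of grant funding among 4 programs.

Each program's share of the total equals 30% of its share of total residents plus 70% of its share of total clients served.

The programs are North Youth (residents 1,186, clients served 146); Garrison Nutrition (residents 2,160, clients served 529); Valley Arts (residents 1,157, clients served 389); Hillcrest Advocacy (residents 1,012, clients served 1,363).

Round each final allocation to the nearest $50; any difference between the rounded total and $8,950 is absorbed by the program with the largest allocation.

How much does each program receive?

Totals — residents 5,515, clients served 2,427.
Combined weights (30% residents + 70% clients served): North Youth 0.1066; Garrison Nutrition 0.2701; Valley Arts 0.1751; Hillcrest Advocacy 0.4482.
Pro-rata amounts: North Youth 954.29; Garrison Nutrition 2,417.15; Valley Arts 1,567.45; Hillcrest Advocacy 4,011.11.
After rounding ($50): North Youth $950; Garrison Nutrition $2,400; Valley Arts $1,550; Hillcrest Advocacy $4,000. Sum = $8,900.
Difference $8,950 − $8,900 = +$50 applied to largest allocation (Hillcrest Advocacy): Hillcrest Advocacy becomes $4,050.

North Youth: $950; Garrison Nutrition: $2,400; Valley Arts: $1,550; Hillcrest Advocacy: $4,050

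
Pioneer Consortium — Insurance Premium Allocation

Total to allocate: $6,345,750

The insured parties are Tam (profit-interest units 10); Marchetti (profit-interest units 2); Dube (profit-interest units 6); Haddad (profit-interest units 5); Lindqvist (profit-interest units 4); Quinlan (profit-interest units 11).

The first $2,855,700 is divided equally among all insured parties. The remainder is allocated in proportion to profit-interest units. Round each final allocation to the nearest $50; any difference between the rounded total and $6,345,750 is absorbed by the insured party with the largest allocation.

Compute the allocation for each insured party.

Equal tier: $2,855,700 ÷ 6 = $475,950 apiece.
Remainder $3,490,050 by profit-interest units (total 38): Tam 918,434.21 → $918,450; Marchetti 183,686.84 → $183,700; Dube 551,060.53 → $551,050; Haddad 459,217.11 → $459,200; Lindqvist 367,373.68 → $367,350; Quinlan 1,010,277.63 → $1,010,300.
Totals: Tam $475,950 + $918,450 = $1,394,400; Marchetti $475,950 + $183,700 = $659,650; Dube $475,950 + $551,050 = $1,027,000; Haddad $475,950 + $459,200 = $935,150; Lindqvist $475,950 + $367,350 = $843,300; Quinlan $475,950 + $1,010,300 = $1,486,250.

Tam: $1,394,400 · Marchetti: $659,650 · Dube: $1,027,000 · Haddad: $935,150 · Lindqvist: $843,300 · Quinlan: $1,486,250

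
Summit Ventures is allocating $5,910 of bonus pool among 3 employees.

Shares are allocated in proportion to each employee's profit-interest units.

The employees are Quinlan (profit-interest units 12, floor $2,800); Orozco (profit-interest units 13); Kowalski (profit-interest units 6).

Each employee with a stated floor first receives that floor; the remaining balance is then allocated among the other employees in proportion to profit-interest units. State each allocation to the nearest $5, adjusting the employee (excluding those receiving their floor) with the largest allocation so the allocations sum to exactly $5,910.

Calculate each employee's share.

Quinlan: $2,800; Orozco: $2,130; Kowalski: $980

Minimums first: Quinlan $2,800. Balance $3,110.
Balance split over remaining profit-interest units 19: Orozco 2,127.89 → $2,130; Kowalski 982.11 → $980.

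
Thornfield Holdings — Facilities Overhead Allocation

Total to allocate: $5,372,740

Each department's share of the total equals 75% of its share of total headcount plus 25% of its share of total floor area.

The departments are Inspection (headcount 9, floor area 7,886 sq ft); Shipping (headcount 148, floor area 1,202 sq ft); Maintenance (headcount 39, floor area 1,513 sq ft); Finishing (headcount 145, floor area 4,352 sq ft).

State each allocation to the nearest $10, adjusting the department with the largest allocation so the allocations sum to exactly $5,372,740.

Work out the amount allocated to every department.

Inspection: $814,730; Shipping: $1,856,870; Maintenance: $596,770; Finishing: $2,104,370

Totals — headcount 341, floor area 14,953.
Composite weights (75% headcount + 25% floor area): Inspection 0.1516; Shipping 0.3456; Maintenance 0.1111; Finishing 0.3917.
Unrounded shares: Inspection 814,728.60; Shipping 1,856,869.98; Maintenance 596,766.64; Finishing 2,104,374.79.
After rounding ($10): Inspection $814,730; Shipping $1,856,870; Maintenance $596,770; Finishing $2,104,370. Sum = $5,372,740.
Rounded total matches; no reconciliation needed.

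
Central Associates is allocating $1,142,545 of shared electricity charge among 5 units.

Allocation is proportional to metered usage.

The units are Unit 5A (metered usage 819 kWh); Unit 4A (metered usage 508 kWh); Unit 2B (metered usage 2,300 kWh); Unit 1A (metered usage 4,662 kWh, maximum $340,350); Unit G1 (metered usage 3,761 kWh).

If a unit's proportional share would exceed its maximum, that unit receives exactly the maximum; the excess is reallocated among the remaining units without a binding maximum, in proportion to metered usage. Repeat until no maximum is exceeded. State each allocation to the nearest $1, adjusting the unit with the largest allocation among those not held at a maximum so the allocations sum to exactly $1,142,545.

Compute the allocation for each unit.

Unit 5A: $88,928; Unit 4A: $55,159; Unit 2B: $249,736; Unit 1A: $340,350; Unit G1: $408,372

Sum of metered usage: 12,050.
Proportional shares (ignoring caps): Unit 5A 77,655.13; Unit 4A 48,167.04; Unit 2B 218,079.13; Unit 1A 442,036.91; Unit G1 356,606.78.
Cap binds for Unit 1A ($340,350); remaining pool $802,195 reallocated over remaining metered usage 7,388.
Redistributed shares: Unit 5A 88,927.68 → $88,928; Unit 4A 55,159.05 → $55,159; Unit 2B 249,735.86 → $249,736; Unit G1 408,372.41 → $408,372.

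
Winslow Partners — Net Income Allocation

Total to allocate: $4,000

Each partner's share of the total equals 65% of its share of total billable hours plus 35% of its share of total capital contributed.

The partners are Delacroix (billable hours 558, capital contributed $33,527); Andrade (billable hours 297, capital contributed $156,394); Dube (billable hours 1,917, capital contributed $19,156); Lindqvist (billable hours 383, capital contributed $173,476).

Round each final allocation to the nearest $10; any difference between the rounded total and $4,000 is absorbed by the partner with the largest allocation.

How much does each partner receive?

Totals — billable hours 3,155, capital contributed 382,553.
Combined weights (65% billable hours + 35% capital contributed): Delacroix 0.1456; Andrade 0.2043; Dube 0.4125; Lindqvist 0.2376.
Proportional shares: Delacroix 582.54; Andrade 817.10; Dube 1,649.88; Lindqvist 950.48.
Rounded to nearest $10: Delacroix $580; Andrade $820; Dube $1,650; Lindqvist $950. Sum = $4,000.
Sum already equals the total — no adjustment.

Delacroix: $580; Andrade: $820; Dube: $1,650; Lindqvist: $950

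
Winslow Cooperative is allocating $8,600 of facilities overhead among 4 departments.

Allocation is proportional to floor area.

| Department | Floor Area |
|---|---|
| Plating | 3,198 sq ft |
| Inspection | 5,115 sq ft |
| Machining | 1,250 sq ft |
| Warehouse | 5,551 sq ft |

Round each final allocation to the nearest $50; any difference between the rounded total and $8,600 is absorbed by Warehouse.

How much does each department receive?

Combined floor area = 15,114.
Unrounded shares: Plating 3,198/15,114 × $8,600 = 1,819.69; Inspection 5,115/15,114 × $8,600 = 2,910.48; Machining 1,250/15,114 × $8,600 = 711.26; Warehouse 5,551/15,114 × $8,600 = 3,158.57.
At nearest $50: Plating $1,800; Inspection $2,900; Machining $700; Warehouse $3,150. Sum = $8,550.
Difference $8,600 − $8,550 = +$50 applied to Warehouse: Warehouse becomes $3,200.

Plating: $1,800 | Inspection: $2,900 | Machining: $700 | Warehouse: $3,200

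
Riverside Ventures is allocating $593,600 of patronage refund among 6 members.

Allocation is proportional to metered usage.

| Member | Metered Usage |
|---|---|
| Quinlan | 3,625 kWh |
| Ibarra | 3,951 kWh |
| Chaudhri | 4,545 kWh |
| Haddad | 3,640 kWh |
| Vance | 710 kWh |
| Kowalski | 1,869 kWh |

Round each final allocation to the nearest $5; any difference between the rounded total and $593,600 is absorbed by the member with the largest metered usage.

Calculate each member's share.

Sum of metered usage: 18,340.
Proportional shares: Quinlan 3,625/18,340 × $593,600 = 117,328.24; Ibarra 3,951/18,340 × $593,600 = 127,879.69; Chaudhri 4,545/18,340 × $593,600 = 147,105.34; Haddad 3,640/18,340 × $593,600 = 117,813.74; Vance 710/18,340 × $593,600 = 22,980.15; Kowalski 1,869/18,340 × $593,600 = 60,492.82.
Rounded to nearest $5: Quinlan $117,330; Ibarra $127,880; Chaudhri $147,105; Haddad $117,815; Vance $22,980; Kowalski $60,495. Sum = $593,605.
Difference $593,600 − $593,605 = −$5 applied to largest metered usage (Chaudhri): Chaudhri becomes $147,100.

Quinlan: $117,330 · Ibarra: $127,880 · Chaudhri: $147,100 · Haddad: $117,815 · Vance: $22,980 · Kowalski: $60,495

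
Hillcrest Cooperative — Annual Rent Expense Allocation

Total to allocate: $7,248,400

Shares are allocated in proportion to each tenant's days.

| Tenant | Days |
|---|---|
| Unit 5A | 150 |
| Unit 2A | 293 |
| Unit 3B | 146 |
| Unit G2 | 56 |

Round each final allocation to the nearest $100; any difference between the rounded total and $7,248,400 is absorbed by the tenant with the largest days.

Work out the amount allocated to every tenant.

Unit 5A: $1,685,700; Unit 2A: $3,292,700; Unit 3B: $1,640,700; Unit G2: $629,300

Sum of days: 150 + 293 + 146 + 56 = 645.
Pro-rata amounts: Unit 5A 1,685,674.42; Unit 2A 3,292,684.03; Unit 3B 1,640,723.10; Unit G2 629,318.45.
At nearest $100: Unit 5A $1,685,700; Unit 2A $3,292,700; Unit 3B $1,640,700; Unit G2 $629,300. Sum = $7,248,400.
Rounded total matches; no reconciliation needed.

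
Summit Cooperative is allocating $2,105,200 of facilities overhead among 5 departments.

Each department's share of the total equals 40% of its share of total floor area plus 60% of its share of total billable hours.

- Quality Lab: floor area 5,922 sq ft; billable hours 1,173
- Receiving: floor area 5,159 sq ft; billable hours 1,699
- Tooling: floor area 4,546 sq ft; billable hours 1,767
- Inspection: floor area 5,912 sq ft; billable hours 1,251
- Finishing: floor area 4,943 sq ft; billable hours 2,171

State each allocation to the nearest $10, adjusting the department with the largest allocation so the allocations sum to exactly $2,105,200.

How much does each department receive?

Totals — floor area 26,482, billable hours 8,061.
Blended shares (40% floor area + 60% billable hours): Quality Lab 0.1768; Receiving 0.2044; Tooling 0.2002; Inspection 0.1824; Finishing 0.2363.
Proportional shares: Quality Lab 372,112.42; Receiving 430,272.07; Tooling 421,435.05; Inspection 384,016.67; Finishing 497,363.79.
At nearest $10: Quality Lab $372,110; Receiving $430,270; Tooling $421,440; Inspection $384,020; Finishing $497,360. Sum = $2,105,200.
No rounding difference to absorb.

Quality Lab: $372,110; Receiving: $430,270; Tooling: $421,440; Inspection: $384,020; Finishing: $497,360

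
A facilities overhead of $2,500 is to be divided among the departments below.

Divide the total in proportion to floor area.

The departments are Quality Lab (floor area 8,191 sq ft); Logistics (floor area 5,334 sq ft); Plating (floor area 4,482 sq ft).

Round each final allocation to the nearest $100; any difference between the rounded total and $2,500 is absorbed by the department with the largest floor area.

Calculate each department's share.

Combined floor area = 18,007.
Raw shares: Quality Lab 8,191/18,007 × $2,500 = 1,137.20; Logistics 5,334/18,007 × $2,500 = 740.55; Plating 4,482/18,007 × $2,500 = 622.26.
Rounded to nearest $100: Quality Lab $1,100; Logistics $700; Plating $600. Sum = $2,400.
Difference $2,500 − $2,400 = +$100 applied to largest floor area (Quality Lab): Quality Lab becomes $1,200.

Quality Lab: $1,200; Logistics: $700; Plating: $600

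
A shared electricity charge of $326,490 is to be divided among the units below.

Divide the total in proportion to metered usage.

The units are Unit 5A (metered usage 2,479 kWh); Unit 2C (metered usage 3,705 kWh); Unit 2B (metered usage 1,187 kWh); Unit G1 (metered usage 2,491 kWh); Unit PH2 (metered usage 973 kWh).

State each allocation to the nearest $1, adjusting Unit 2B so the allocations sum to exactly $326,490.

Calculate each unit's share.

Sum of metered usage: 10,835.
Unrounded shares: Unit 5A 2,479/10,835 × $326,490 = 74,699.47; Unit 2C 3,705/10,835 × $326,490 = 111,642.40; Unit 2B 1,187/10,835 × $326,490 = 35,767.76; Unit G1 2,491/10,835 × $326,490 = 75,061.06; Unit PH2 973/10,835 × $326,490 = 29,319.31.
At nearest $1: Unit 5A $74,699; Unit 2C $111,642; Unit 2B $35,768; Unit G1 $75,061; Unit PH2 $29,319. Sum = $326,489.
Difference $326,490 − $326,489 = +$1 applied to Unit 2B: Unit 2B becomes $35,769.

Unit 5A: $74,699; Unit 2C: $111,642; Unit 2B: $35,769; Unit G1: $75,061; Unit PH2: $29,319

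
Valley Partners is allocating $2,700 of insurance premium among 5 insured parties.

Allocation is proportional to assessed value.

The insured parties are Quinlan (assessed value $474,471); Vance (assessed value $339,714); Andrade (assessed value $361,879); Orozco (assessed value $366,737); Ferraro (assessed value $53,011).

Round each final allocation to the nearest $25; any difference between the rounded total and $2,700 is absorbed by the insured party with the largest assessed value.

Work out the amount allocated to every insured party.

Total assessed value = 474,471 + 339,714 + 361,879 + 366,737 + 53,011 = 1,595,812.
Unrounded shares: Quinlan 802.77; Vance 574.77; Andrade 612.27; Orozco 620.49; Ferraro 89.69.
At nearest $25: Quinlan $800; Vance $575; Andrade $600; Orozco $625; Ferraro $100. Sum = $2,700.
Rounded total matches; no reconciliation needed.

Quinlan: $800 · Vance: $575 · Andrade: $600 · Orozco: $625 · Ferraro: $100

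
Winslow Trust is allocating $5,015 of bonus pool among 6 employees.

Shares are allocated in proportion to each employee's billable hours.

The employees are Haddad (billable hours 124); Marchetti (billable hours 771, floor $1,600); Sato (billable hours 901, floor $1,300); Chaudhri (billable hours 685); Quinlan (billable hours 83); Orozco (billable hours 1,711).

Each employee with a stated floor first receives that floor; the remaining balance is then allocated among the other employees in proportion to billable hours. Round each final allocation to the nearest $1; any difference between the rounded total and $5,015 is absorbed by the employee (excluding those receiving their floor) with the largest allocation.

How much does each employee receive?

Haddad: $101; Marchetti: $1,600; Sato: $1,300; Chaudhri: $557; Quinlan: $67; Orozco: $1,390

Guaranteed amounts: Marchetti $1,600; Sato $1,300. Balance $2,115.
Balance split over remaining billable hours 2,603: Haddad 100.75 → $101; Chaudhri 556.58 → $557; Quinlan 67.44 → $67; Orozco 1,390.23 → $1,390.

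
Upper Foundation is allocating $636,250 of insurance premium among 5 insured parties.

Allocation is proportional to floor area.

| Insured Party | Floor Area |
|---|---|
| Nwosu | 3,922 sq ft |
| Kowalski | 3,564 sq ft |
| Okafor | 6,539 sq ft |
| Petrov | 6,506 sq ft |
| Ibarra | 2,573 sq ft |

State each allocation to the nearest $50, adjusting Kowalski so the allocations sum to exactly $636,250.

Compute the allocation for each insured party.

Combined floor area = 23,104.
Raw shares: Nwosu 3,922/23,104 × $636,250 = 108,006.08; Kowalski 3,564/23,104 × $636,250 = 98,147.29; Okafor 6,539/23,104 × $636,250 = 180,074.39; Petrov 6,506/23,104 × $636,250 = 179,165.62; Ibarra 2,573/23,104 × $636,250 = 70,856.62.
At nearest $50: Nwosu $108,000; Kowalski $98,150; Okafor $180,050; Petrov $179,150; Ibarra $70,850. Sum = $636,200.
Difference $636,250 − $636,200 = +$50 applied to Kowalski: Kowalski becomes $98,200.

Nwosu: $108,000; Kowalski: $98,200; Okafor: $180,050; Petrov: $179,150; Ibarra: $70,850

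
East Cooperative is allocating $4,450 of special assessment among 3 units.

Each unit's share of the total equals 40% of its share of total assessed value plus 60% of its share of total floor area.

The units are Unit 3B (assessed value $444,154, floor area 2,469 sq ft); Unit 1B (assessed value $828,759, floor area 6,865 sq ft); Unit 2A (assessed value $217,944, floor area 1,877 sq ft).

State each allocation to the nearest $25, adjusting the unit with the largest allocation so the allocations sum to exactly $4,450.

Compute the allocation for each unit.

Assessed value total 1,490,857; floor area total 11,211.
Combined weights (40% assessed value + 60% floor area): Unit 3B 0.2513; Unit 1B 0.5898; Unit 2A 0.1589.
Proportional shares: Unit 3B 1,118.31; Unit 1B 2,624.45; Unit 2A 707.24.
After rounding ($25): Unit 3B $1,125; Unit 1B $2,625; Unit 2A $700. Sum = $4,450.
Sum already equals the total — no adjustment.

Unit 3B: $1,125 · Unit 1B: $2,625 · Unit 2A: $700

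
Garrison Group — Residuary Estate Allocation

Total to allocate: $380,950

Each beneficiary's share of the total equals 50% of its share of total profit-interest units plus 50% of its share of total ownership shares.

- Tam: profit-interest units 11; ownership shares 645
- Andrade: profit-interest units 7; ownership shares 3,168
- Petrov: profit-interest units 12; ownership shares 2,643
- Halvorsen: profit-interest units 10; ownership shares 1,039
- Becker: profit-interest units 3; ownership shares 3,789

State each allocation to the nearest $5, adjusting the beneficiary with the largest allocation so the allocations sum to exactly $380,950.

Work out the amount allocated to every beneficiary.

Profit-interest units total 43; ownership shares total 11,284.
Blended shares (50% profit-interest units + 50% ownership shares): Tam 0.1565; Andrade 0.2218; Petrov 0.2566; Halvorsen 0.1623; Becker 0.2028.
Unrounded shares: Tam 59,613.82; Andrade 84,483.70; Petrov 97,769.91; Halvorsen 61,834.93; Becker 77,247.64.
At nearest $5: Tam $59,615; Andrade $84,485; Petrov $97,770; Halvorsen $61,835; Becker $77,250. Sum = $380,955.
Difference $380,950 − $380,955 = −$5 applied to largest allocation (Petrov): Petrov becomes $97,765.

Tam: $59,615 | Andrade: $84,485 | Petrov: $97,765 | Halvorsen: $61,835 | Becker: $77,250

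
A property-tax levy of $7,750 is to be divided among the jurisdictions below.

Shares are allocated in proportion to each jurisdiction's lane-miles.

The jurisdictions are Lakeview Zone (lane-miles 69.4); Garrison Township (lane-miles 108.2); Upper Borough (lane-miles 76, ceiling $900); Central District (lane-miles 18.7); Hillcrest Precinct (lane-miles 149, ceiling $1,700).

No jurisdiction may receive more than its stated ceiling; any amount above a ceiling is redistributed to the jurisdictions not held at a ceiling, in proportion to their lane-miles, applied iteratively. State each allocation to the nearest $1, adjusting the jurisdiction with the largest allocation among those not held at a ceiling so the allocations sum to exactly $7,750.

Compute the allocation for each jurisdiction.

Total lane-miles = 421.3.
Pro-rata shares before constraints: Lakeview Zone 1,276.64; Garrison Township 1,990.39; Upper Borough 1,398.05; Central District 343.99; Hillcrest Precinct 2,740.92.
Held at cap: Upper Borough ($900), Hillcrest Precinct ($1,700); remaining pool $5,150 reallocated over remaining lane-miles 196.3.
Redistributed shares: Lakeview Zone 1,820.73 → $1,821; Garrison Township 2,838.67 → $2,839; Central District 490.60 → $491.
Rounding difference −$1 applied to Garrison Township → $2,838.

Lakeview Zone: $1,821; Garrison Township: $2,838; Upper Borough: $900; Central District: $491; Hillcrest Precinct: $1,700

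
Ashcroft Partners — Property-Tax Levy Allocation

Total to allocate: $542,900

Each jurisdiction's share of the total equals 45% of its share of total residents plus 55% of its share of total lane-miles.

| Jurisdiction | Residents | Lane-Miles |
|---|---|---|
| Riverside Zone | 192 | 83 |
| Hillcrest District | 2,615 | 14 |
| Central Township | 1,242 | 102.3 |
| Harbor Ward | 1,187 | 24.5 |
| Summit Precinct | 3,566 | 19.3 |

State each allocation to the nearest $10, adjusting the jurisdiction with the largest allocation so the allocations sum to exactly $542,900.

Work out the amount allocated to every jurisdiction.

Riverside Zone: $107,280 | Hillcrest District: $89,780 | Central Township: $160,120 | Harbor Ward: $63,040 | Summit Precinct: $122,680

Residents total 8,802; lane-miles total 243.1.
Blended shares (45% residents + 55% lane-miles): Riverside Zone 0.1976; Hillcrest District 0.1654; Central Township 0.2949; Harbor Ward 0.1161; Summit Precinct 0.2260.
Proportional shares: Riverside Zone 107,276.36; Hillcrest District 89,776.88; Central Township 160,125.58; Harbor Ward 63,038.80; Summit Precinct 122,682.37.
At nearest $10: Riverside Zone $107,280; Hillcrest District $89,780; Central Township $160,130; Harbor Ward $63,040; Summit Precinct $122,680. Sum = $542,910.
Difference $542,900 − $542,910 = −$10 applied to largest allocation (Central Township): Central Township becomes $160,120.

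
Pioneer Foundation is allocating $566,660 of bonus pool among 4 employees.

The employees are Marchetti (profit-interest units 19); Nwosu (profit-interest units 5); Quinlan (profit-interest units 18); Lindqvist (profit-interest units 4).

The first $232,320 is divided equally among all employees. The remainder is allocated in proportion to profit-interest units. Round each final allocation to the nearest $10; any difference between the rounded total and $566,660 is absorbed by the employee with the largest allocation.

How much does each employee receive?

Marchetti: $196,180 | Nwosu: $94,420 | Quinlan: $188,910 | Lindqvist: $87,150

Equal tier: $232,320 ÷ 4 = $58,080 apiece.
Remainder $334,340 by profit-interest units (total 46): Marchetti 138,096.96 → $138,100; Nwosu 36,341.30 → $36,340; Quinlan 130,828.70 → $130,830; Lindqvist 29,073.04 → $29,070.
Totals: Marchetti $58,080 + $138,100 = $196,180; Nwosu $58,080 + $36,340 = $94,420; Quinlan $58,080 + $130,830 = $188,910; Lindqvist $58,080 + $29,070 = $87,150.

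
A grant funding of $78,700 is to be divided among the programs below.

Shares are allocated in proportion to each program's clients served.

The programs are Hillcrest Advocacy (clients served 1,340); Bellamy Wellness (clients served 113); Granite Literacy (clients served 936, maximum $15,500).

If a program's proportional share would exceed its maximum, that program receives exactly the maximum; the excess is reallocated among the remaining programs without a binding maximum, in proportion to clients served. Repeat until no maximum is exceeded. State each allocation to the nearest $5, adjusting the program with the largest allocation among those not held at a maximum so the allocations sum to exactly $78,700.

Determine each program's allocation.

Hillcrest Advocacy: $58,285 · Bellamy Wellness: $4,915 · Granite Literacy: $15,500

Total clients served = 2,389.
Proportional shares (ignoring caps): Hillcrest Advocacy 44,143.16; Bellamy Wellness 3,722.52; Granite Literacy 30,834.32.
Capped: Granite Literacy ($15,500); remaining pool $63,200 reallocated over remaining clients served 1,453.
Remaining shares: Hillcrest Advocacy 58,284.93 → $58,285; Bellamy Wellness 4,915.07 → $4,915.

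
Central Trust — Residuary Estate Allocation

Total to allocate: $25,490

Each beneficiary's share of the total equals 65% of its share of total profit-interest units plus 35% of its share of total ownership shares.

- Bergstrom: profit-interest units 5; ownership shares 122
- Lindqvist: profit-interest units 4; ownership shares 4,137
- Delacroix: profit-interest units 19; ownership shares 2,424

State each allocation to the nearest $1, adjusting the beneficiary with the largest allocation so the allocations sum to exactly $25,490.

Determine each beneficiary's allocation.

Totals — profit-interest units 28, ownership shares 6,683.
Combined weights (65% profit-interest units + 35% ownership shares): Bergstrom 0.1225; Lindqvist 0.3095; Delacroix 0.5680.
Raw shares: Bergstrom 3,121.53; Lindqvist 7,889.63; Delacroix 14,478.84.
Rounded to nearest $1: Bergstrom $3,122; Lindqvist $7,890; Delacroix $14,479. Sum = $25,491.
Difference $25,490 − $25,491 = −$1 applied to largest allocation (Delacroix): Delacroix becomes $14,478.

Bergstrom: $3,122; Lindqvist: $7,890; Delacroix: $14,478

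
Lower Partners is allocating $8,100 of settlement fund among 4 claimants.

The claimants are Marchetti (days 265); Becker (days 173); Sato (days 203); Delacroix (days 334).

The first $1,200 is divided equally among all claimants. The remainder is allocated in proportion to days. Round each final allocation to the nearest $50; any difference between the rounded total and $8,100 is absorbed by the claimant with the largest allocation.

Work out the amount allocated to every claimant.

$1,200 shared equally gives $300 per claimant.
Remainder $6,900 by days (total 975): Marchetti 1,875.38 → $1,900; Becker 1,224.31 → $1,200; Sato 1,436.62 → $1,450; Delacroix 2,363.69 → $2,350.
Totals: Marchetti $300 + $1,900 = $2,200; Becker $300 + $1,200 = $1,500; Sato $300 + $1,450 = $1,750; Delacroix $300 + $2,350 = $2,650.

Marchetti: $2,200 | Becker: $1,500 | Sato: $1,750 | Delacroix: $2,650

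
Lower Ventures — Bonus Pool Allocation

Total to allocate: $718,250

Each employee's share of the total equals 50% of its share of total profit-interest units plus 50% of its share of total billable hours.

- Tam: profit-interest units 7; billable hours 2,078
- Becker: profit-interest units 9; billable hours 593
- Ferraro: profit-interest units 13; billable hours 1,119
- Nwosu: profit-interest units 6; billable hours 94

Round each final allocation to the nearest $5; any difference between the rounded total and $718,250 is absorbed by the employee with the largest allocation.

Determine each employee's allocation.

Tam: $263,965 | Becker: $147,175 | Ferraro: $236,855 | Nwosu: $70,255

Profit-interest units total 35; billable hours total 3,884.
Combined weights (50% profit-interest units + 50% billable hours): Tam 0.3675; Becker 0.2049; Ferraro 0.3298; Nwosu 0.0978.
Unrounded shares: Tam 263,962.42; Becker 147,176.79; Ferraro 236,855.01; Nwosu 70,255.78.
At nearest $5: Tam $263,960; Becker $147,175; Ferraro $236,855; Nwosu $70,255. Sum = $718,245.
Difference $718,250 − $718,245 = +$5 applied to largest allocation (Tam): Tam becomes $263,965.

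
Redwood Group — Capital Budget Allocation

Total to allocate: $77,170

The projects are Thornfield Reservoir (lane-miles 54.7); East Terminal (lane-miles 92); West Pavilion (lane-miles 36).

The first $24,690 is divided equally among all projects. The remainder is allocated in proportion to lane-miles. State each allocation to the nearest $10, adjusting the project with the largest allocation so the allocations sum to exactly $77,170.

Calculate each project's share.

Thornfield Reservoir: $23,940; East Terminal: $34,660; West Pavilion: $18,570

$24,690 shared equally gives $8,230 per project.
Remainder $52,480 by lane-miles (total 182.7): Thornfield Reservoir 15,712.40 → $15,710; East Terminal 26,426.71 → $26,430; West Pavilion 10,340.89 → $10,340.
Totals: Thornfield Reservoir $8,230 + $15,710 = $23,940; East Terminal $8,230 + $26,430 = $34,660; West Pavilion $8,230 + $10,340 = $18,570.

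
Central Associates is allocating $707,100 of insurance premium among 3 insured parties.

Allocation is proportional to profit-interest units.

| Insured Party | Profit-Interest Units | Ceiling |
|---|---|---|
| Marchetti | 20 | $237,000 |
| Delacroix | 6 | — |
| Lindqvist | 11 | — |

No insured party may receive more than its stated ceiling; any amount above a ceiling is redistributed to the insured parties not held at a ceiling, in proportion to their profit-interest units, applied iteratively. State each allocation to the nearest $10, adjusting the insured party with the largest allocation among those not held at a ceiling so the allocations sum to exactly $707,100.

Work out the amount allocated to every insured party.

Marchetti: $237,000 · Delacroix: $165,920 · Lindqvist: $304,180

Total profit-interest units = 37.
Pro-rata shares before constraints: Marchetti 382,216.22; Delacroix 114,664.86; Lindqvist 210,218.92.
Held at cap: Marchetti ($237,000); balance $470,100 reallocated over remaining profit-interest units 17.
Shares after redistribution: Delacroix 165,917.65 → $165,920; Lindqvist 304,182.35 → $304,180.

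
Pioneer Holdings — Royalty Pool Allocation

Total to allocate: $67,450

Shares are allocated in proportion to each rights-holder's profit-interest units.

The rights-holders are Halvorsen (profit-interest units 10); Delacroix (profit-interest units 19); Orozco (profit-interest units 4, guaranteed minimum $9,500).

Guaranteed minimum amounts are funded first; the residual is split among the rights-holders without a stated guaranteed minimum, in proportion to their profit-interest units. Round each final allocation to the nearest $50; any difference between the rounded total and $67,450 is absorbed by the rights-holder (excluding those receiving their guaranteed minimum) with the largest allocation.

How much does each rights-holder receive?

Guaranteed amounts: Orozco $9,500. Balance $57,950.
Balance split over remaining profit-interest units 29: Halvorsen 19,982.76 → $20,000; Delacroix 37,967.24 → $37,950.

Halvorsen: $20,000 | Delacroix: $37,950 | Orozco: $9,500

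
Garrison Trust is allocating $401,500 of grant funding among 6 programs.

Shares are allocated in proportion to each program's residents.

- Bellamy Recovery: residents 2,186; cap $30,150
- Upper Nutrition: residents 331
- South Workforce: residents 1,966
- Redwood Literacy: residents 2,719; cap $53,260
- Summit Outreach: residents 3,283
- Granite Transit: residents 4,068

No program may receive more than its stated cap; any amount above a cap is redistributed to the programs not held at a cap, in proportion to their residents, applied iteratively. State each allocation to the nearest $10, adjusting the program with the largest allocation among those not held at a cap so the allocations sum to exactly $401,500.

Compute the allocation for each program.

Combined residents = 14,553.
Unconstrained shares: Bellamy Recovery 60,309.15; Upper Nutrition 9,131.90; South Workforce 54,239.61; Redwood Literacy 75,013.98; Summit Outreach 90,574.07; Granite Transit 112,231.29.
Held at cap: Bellamy Recovery ($30,150), Redwood Literacy ($53,260); residual $318,090 reallocated over remaining residents 9,648.
Remaining shares: Upper Nutrition 10,912.91 → $10,910; South Workforce 64,818.09 → $64,820; Summit Outreach 108,238.96 → $108,240; Granite Transit 134,120.04 → $134,120.

Bellamy Recovery: $30,150 | Upper Nutrition: $10,910 | South Workforce: $64,820 | Redwood Literacy: $53,260 | Summit Outreach: $108,240 | Granite Transit: $134,120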